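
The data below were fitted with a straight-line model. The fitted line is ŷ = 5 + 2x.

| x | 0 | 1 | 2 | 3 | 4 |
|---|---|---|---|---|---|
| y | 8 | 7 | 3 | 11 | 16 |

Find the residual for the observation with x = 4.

e = 3

ŷ = 5 + 2·4 = 13
e = 16 − 13 = 3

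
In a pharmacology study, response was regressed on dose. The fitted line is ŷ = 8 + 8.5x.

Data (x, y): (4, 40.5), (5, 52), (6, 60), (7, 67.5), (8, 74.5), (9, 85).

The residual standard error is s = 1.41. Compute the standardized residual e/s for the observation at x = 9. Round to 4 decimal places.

ŷ = 8 + 8.5·9 = 84.5
e = 85 − 84.5 = 0.5
e/s = 0.5 / 1.41 = 0.3546

0.3546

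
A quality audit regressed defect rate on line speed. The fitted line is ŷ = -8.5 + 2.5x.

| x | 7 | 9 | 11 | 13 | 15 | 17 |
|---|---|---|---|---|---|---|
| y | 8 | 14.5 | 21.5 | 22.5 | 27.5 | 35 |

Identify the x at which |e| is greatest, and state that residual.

x=7: ŷ = -8.5 + 2.5·7 = 9; e = 8 − 9 = -1
x=9: ŷ = -8.5 + 2.5·9 = 14; e = 14.5 − 14 = 0.5
x=11: ŷ = -8.5 + 2.5·11 = 19; e = 21.5 − 19 = 2.5
x=13: ŷ = -8.5 + 2.5·13 = 24; e = 22.5 − 24 = -1.5
x=15: ŷ = -8.5 + 2.5·15 = 29; e = 27.5 − 29 = -1.5
x=17: ŷ = -8.5 + 2.5·17 = 34; e = 35 − 34 = 1
Largest |e| is 2.5 at x = 11, residual 2.5.

x = 11, e = 2.5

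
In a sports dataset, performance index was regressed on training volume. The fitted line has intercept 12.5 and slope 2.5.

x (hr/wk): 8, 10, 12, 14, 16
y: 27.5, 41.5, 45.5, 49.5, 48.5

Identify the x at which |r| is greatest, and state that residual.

x=8: ŷ = 12.5 + 2.5·8 = 32.5; r = 27.5 − 32.5 = -5
x=10: ŷ = 12.5 + 2.5·10 = 37.5; r = 41.5 − 37.5 = 4
x=12: ŷ = 12.5 + 2.5·12 = 42.5; r = 45.5 − 42.5 = 3
x=14: ŷ = 12.5 + 2.5·14 = 47.5; r = 49.5 − 47.5 = 2
x=16: ŷ = 12.5 + 2.5·16 = 52.5; r = 48.5 − 52.5 = -4
Largest |r| is 5 at x = 8, residual -5.

x = 8, r = -5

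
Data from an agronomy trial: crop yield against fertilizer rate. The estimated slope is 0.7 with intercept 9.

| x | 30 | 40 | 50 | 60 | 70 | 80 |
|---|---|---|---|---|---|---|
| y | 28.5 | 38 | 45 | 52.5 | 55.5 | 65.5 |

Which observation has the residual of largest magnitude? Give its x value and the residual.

x = 70, e = -2.5

x=30: ŷ = 9 + 0.7·30 = 30; e = 28.5 − 30 = -1.5
x=40: ŷ = 9 + 0.7·40 = 37; e = 38 − 37 = 1
x=50: ŷ = 9 + 0.7·50 = 44; e = 45 − 44 = 1
x=60: ŷ = 9 + 0.7·60 = 51; e = 52.5 − 51 = 1.5
x=70: ŷ = 9 + 0.7·70 = 58; e = 55.5 − 58 = -2.5
x=80: ŷ = 9 + 0.7·80 = 65; e = 65.5 − 65 = 0.5
Largest |e| is 2.5 at x = 70, residual -2.5.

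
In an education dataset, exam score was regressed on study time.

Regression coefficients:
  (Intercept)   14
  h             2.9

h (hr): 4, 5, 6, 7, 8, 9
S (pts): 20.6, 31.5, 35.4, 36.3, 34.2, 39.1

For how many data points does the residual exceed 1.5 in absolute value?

h=4: Ŝ = 14 + 2.9·4 = 25.6; r = 20.6 − 25.6 = -5
h=5: Ŝ = 14 + 2.9·5 = 28.5; r = 31.5 − 28.5 = 3
h=6: Ŝ = 14 + 2.9·6 = 31.4; r = 35.4 − 31.4 = 4
h=7: Ŝ = 14 + 2.9·7 = 34.3; r = 36.3 − 34.3 = 2
h=8: Ŝ = 14 + 2.9·8 = 37.2; r = 34.2 − 37.2 = -3
h=9: Ŝ = 14 + 2.9·9 = 40.1; r = 39.1 − 40.1 = -1
|r| > 1.5: h=4 (|r|=5), h=5 (|r|=3), h=6 (|r|=4), h=7 (|r|=2), h=8 (|r|=3) → 5

5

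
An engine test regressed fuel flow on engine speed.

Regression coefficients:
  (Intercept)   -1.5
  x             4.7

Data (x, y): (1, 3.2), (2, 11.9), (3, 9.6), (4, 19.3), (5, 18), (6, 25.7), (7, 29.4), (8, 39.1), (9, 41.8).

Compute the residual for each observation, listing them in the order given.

x=1: ŷ = -1.5 + 4.7·1 = 3.2; r = 3.2 − 3.2 = 0
x=2: ŷ = -1.5 + 4.7·2 = 7.9; r = 11.9 − 7.9 = 4
x=3: ŷ = -1.5 + 4.7·3 = 12.6; r = 9.6 − 12.6 = -3
x=4: ŷ = -1.5 + 4.7·4 = 17.3; r = 19.3 − 17.3 = 2
x=5: ŷ = -1.5 + 4.7·5 = 22; r = 18 − 22 = -4
x=6: ŷ = -1.5 + 4.7·6 = 26.7; r = 25.7 − 26.7 = -1
x=7: ŷ = -1.5 + 4.7·7 = 31.4; r = 29.4 − 31.4 = -2
x=8: ŷ = -1.5 + 4.7·8 = 36.1; r = 39.1 − 36.1 = 3
x=9: ŷ = -1.5 + 4.7·9 = 40.8; r = 41.8 − 40.8 = 1

0, 4, -3, 2, -4, -1, -2, 3, 1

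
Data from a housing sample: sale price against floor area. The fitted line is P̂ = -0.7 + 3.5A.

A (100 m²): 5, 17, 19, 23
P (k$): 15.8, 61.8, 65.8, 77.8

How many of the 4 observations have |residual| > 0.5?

3

A=5: P̂ = -0.7 + 3.5·5 = 16.8; e = 15.8 − 16.8 = -1
A=17: P̂ = -0.7 + 3.5·17 = 58.8; e = 61.8 − 58.8 = 3
A=19: P̂ = -0.7 + 3.5·19 = 65.8; e = 65.8 − 65.8 = 0
A=23: P̂ = -0.7 + 3.5·23 = 79.8; e = 77.8 − 79.8 = -2
|e| > 0.5: A=5 (|e|=1), A=17 (|e|=3), A=23 (|e|=2) → 3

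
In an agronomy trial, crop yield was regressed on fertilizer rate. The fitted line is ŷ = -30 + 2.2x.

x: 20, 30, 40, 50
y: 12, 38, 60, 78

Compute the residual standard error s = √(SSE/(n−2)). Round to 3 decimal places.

s = 2.828

x=20: ŷ = -30 + 2.2·20 = 14; r = 12 − 14 = -2
x=30: ŷ = -30 + 2.2·30 = 36; r = 38 − 36 = 2
x=40: ŷ = -30 + 2.2·40 = 58; r = 60 − 58 = 2
x=50: ŷ = -30 + 2.2·50 = 80; r = 78 − 80 = -2
SSE = 4 + 4 + 4 + 4 = 16
s = √(16/2) = √8 ≈ 2.828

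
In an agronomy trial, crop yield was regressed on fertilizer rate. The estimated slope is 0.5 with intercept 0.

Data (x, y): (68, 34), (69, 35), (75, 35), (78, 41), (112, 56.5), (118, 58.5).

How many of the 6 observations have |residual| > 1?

2

x=68: ŷ = 0.5·68 = 34; e = 34 − 34 = 0
x=69: ŷ = 0.5·69 = 34.5; e = 35 − 34.5 = 0.5
x=75: ŷ = 0.5·75 = 37.5; e = 35 − 37.5 = -2.5
x=78: ŷ = 0.5·78 = 39; e = 41 − 39 = 2
x=112: ŷ = 0.5·112 = 56; e = 56.5 − 56 = 0.5
x=118: ŷ = 0.5·118 = 59; e = 58.5 − 59 = -0.5
|e| > 1: x=75 (|e|=2.5), x=78 (|e|=2) → 2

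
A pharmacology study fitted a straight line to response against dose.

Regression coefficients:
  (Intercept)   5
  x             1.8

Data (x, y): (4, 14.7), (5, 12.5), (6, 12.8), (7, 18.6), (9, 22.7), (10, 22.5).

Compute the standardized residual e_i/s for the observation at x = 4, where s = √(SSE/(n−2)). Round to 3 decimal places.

1.091

x=4: ŷ = 5 + 1.8·4 = 12.2; e = 14.7 − 12.2 = 2.5
x=5: ŷ = 5 + 1.8·5 = 14; e = 12.5 − 14 = -1.5
x=6: ŷ = 5 + 1.8·6 = 15.8; e = 12.8 − 15.8 = -3
x=7: ŷ = 5 + 1.8·7 = 17.6; e = 18.6 − 17.6 = 1
x=9: ŷ = 5 + 1.8·9 = 21.2; e = 22.7 − 21.2 = 1.5
x=10: ŷ = 5 + 1.8·10 = 23; e = 22.5 − 23 = -0.5
SSE = 6.25 + 2.25 + 9 + 1 + 2.25 + 0.25 = 21
s = √(21/4) = 2.29129
e/s = 2.5 / 2.29129 = 1.091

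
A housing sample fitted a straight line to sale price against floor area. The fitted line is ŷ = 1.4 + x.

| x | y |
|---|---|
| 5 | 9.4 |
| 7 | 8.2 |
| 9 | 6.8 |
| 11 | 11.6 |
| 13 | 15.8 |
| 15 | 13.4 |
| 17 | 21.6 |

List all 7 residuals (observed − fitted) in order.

3, -0.2, -3.6, -0.8, 1.4, -3, 3.2

x=5: ŷ = 1.4 + 5 = 6.4; r = 9.4 − 6.4 = 3
x=7: ŷ = 1.4 + 7 = 8.4; r = 8.2 − 8.4 = -0.2
x=9: ŷ = 1.4 + 9 = 10.4; r = 6.8 − 10.4 = -3.6
x=11: ŷ = 1.4 + 11 = 12.4; r = 11.6 − 12.4 = -0.8
x=13: ŷ = 1.4 + 13 = 14.4; r = 15.8 − 14.4 = 1.4
x=15: ŷ = 1.4 + 15 = 16.4; r = 13.4 − 16.4 = -3
x=17: ŷ = 1.4 + 17 = 18.4; r = 21.6 − 18.4 = 3.2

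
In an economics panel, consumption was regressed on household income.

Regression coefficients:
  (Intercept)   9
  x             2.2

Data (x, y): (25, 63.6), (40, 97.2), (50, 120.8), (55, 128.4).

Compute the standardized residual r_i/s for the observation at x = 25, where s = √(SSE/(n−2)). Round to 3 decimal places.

-0.231

x=25: ŷ = 9 + 2.2·25 = 64; r = 63.6 − 64 = -0.4
x=40: ŷ = 9 + 2.2·40 = 97; r = 97.2 − 97 = 0.2
x=50: ŷ = 9 + 2.2·50 = 119; r = 120.8 − 119 = 1.8
x=55: ŷ = 9 + 2.2·55 = 130; r = 128.4 − 130 = -1.6
SSE = 0.16 + 0.04 + 3.24 + 2.56 = 6
s = √(6/2) = 1.73205
r/s = -0.4 / 1.73205 = -0.231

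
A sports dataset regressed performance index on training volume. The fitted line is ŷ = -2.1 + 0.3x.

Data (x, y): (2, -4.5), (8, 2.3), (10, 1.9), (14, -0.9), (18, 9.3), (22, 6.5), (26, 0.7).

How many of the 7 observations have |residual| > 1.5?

x=2: ŷ = -2.1 + 0.3·2 = -1.5; e = -4.5 − (-1.5) = -3
x=8: ŷ = -2.1 + 0.3·8 = 0.3; e = 2.3 − 0.3 = 2
x=10: ŷ = -2.1 + 0.3·10 = 0.9; e = 1.9 − 0.9 = 1
x=14: ŷ = -2.1 + 0.3·14 = 2.1; e = -0.9 − 2.1 = -3
x=18: ŷ = -2.1 + 0.3·18 = 3.3; e = 9.3 − 3.3 = 6
x=22: ŷ = -2.1 + 0.3·22 = 4.5; e = 6.5 − 4.5 = 2
x=26: ŷ = -2.1 + 0.3·26 = 5.7; e = 0.7 − 5.7 = -5
|e| > 1.5: x=2 (|e|=3), x=8 (|e|=2), x=14 (|e|=3), x=18 (|e|=6), x=22 (|e|=2), x=26 (|e|=5) → 6

6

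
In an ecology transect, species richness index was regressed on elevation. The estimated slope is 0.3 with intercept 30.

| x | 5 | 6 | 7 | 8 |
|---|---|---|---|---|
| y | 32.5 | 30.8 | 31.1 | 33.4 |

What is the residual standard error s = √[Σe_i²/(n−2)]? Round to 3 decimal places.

s = 1.414

x=5: ŷ = 30 + 0.3·5 = 31.5; e = 32.5 − 31.5 = 1
x=6: ŷ = 30 + 0.3·6 = 31.8; e = 30.8 − 31.8 = -1
x=7: ŷ = 30 + 0.3·7 = 32.1; e = 31.1 − 32.1 = -1
x=8: ŷ = 30 + 0.3·8 = 32.4; e = 33.4 − 32.4 = 1
SSE = 1 + 1 + 1 + 1 = 4
s = √(4/2) = √2 ≈ 1.414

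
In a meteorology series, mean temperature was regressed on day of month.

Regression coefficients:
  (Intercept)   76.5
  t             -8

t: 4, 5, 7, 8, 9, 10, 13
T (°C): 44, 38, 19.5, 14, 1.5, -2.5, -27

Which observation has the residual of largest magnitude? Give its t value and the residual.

t=4: ŷ = 76.5 − 8·4 = 44.5; e = 44 − 44.5 = -0.5
t=5: ŷ = 76.5 − 8·5 = 36.5; e = 38 − 36.5 = 1.5
t=7: ŷ = 76.5 − 8·7 = 20.5; e = 19.5 − 20.5 = -1
t=8: ŷ = 76.5 − 8·8 = 12.5; e = 14 − 12.5 = 1.5
t=9: ŷ = 76.5 − 8·9 = 4.5; e = 1.5 − 4.5 = -3
t=10: ŷ = 76.5 − 8·10 = -3.5; e = -2.5 − (-3.5) = 1
t=13: ŷ = 76.5 − 8·13 = -27.5; e = -27 − (-27.5) = 0.5
Largest |e| is 3 at t = 9, residual -3.

t = 9, e = -3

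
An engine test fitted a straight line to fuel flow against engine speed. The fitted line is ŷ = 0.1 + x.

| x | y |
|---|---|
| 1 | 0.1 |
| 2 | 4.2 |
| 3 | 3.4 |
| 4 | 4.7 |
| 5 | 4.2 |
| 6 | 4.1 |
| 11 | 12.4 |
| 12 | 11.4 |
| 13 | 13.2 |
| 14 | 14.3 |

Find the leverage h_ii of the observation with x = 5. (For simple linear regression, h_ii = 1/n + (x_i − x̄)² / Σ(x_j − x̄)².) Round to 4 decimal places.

x̄ = (1 + 2 + 3 + 4 + 5 + 6 + 11 + 12 + 13 + 14)/10 = 7.1
Σ(x − x̄)² = 37.21 + 26.01 + 16.81 + 9.61 + 4.41 + 1.21 + 15.21 + 24.01 + 34.81 + 47.61 = 216.9
h = 1/10 + (-2.1)²/216.9 = 0.1 + 0.020332 = 0.1203

h = 0.1203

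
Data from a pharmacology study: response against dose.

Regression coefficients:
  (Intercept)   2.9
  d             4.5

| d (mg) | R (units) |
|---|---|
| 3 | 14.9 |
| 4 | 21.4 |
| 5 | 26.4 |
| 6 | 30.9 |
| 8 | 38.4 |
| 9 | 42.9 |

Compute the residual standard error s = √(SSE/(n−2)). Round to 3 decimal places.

d=3: R̂ = 2.9 + 4.5·3 = 16.4; e = 14.9 − 16.4 = -1.5
d=4: R̂ = 2.9 + 4.5·4 = 20.9; e = 21.4 − 20.9 = 0.5
d=5: R̂ = 2.9 + 4.5·5 = 25.4; e = 26.4 − 25.4 = 1
d=6: R̂ = 2.9 + 4.5·6 = 29.9; e = 30.9 − 29.9 = 1
d=8: R̂ = 2.9 + 4.5·8 = 38.9; e = 38.4 − 38.9 = -0.5
d=9: R̂ = 2.9 + 4.5·9 = 43.4; e = 42.9 − 43.4 = -0.5
SSE = 2.25 + 0.25 + 1 + 1 + 0.25 + 0.25 = 5
s = √(5/4) = √1.25 ≈ 1.118

s = 1.118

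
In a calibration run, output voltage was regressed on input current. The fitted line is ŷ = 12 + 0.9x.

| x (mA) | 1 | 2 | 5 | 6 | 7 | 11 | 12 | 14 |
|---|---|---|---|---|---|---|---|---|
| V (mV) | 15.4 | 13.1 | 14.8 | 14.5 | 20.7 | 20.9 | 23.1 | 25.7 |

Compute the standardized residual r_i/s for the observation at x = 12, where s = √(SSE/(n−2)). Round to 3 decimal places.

0.144

x=1: ŷ = 12 + 0.9·1 = 12.9; r = 15.4 − 12.9 = 2.5
x=2: ŷ = 12 + 0.9·2 = 13.8; r = 13.1 − 13.8 = -0.7
x=5: ŷ = 12 + 0.9·5 = 16.5; r = 14.8 − 16.5 = -1.7
x=6: ŷ = 12 + 0.9·6 = 17.4; r = 14.5 − 17.4 = -2.9
x=7: ŷ = 12 + 0.9·7 = 18.3; r = 20.7 − 18.3 = 2.4
x=11: ŷ = 12 + 0.9·11 = 21.9; r = 20.9 − 21.9 = -1
x=12: ŷ = 12 + 0.9·12 = 22.8; r = 23.1 − 22.8 = 0.3
x=14: ŷ = 12 + 0.9·14 = 24.6; r = 25.7 − 24.6 = 1.1
SSE = 6.25 + 0.49 + 2.89 + 8.41 + 5.76 + 1 + 0.09 + 1.21 = 26.1
s = √(26.1/6) = 2.08567
r/s = 0.3 / 2.08567 = 0.144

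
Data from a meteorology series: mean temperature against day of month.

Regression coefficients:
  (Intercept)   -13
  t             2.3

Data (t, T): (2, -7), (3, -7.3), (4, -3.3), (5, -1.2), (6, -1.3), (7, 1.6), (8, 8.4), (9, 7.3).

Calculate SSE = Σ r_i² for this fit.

t=2: ŷ = -13 + 2.3·2 = -8.4; r = -7 − (-8.4) = 1.4
t=3: ŷ = -13 + 2.3·3 = -6.1; r = -7.3 − (-6.1) = -1.2
t=4: ŷ = -13 + 2.3·4 = -3.8; r = -3.3 − (-3.8) = 0.5
t=5: ŷ = -13 + 2.3·5 = -1.5; r = -1.2 − (-1.5) = 0.3
t=6: ŷ = -13 + 2.3·6 = 0.8; r = -1.3 − 0.8 = -2.1
t=7: ŷ = -13 + 2.3·7 = 3.1; r = 1.6 − 3.1 = -1.5
t=8: ŷ = -13 + 2.3·8 = 5.4; r = 8.4 − 5.4 = 3
t=9: ŷ = -13 + 2.3·9 = 7.7; r = 7.3 − 7.7 = -0.4
SSE = 1.96 + 1.44 + 0.25 + 0.09 + 4.41 + 2.25 + 9 + 0.16 = 19.56

SSE = 19.56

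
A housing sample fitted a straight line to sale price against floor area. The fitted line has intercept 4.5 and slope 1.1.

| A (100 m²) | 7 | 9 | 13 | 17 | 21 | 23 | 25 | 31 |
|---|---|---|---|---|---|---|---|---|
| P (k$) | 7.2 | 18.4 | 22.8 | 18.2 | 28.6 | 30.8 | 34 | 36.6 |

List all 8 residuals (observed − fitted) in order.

-5, 4, 4, -5, 1, 1, 2, -2

A=7: P̂ = 4.5 + 1.1·7 = 12.2; e = 7.2 − 12.2 = -5
A=9: P̂ = 4.5 + 1.1·9 = 14.4; e = 18.4 − 14.4 = 4
A=13: P̂ = 4.5 + 1.1·13 = 18.8; e = 22.8 − 18.8 = 4
A=17: P̂ = 4.5 + 1.1·17 = 23.2; e = 18.2 − 23.2 = -5
A=21: P̂ = 4.5 + 1.1·21 = 27.6; e = 28.6 − 27.6 = 1
A=23: P̂ = 4.5 + 1.1·23 = 29.8; e = 30.8 − 29.8 = 1
A=25: P̂ = 4.5 + 1.1·25 = 32; e = 34 − 32 = 2
A=31: P̂ = 4.5 + 1.1·31 = 38.6; e = 36.6 − 38.6 = -2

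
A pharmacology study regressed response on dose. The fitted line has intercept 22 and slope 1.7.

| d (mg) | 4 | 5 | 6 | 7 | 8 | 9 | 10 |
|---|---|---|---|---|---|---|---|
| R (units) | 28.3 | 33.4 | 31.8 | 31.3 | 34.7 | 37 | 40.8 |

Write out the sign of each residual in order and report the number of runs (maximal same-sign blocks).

4 runs

d=4: ŷ = 22 + 1.7·4 = 28.8; e = 28.3 − 28.8 = -0.5
d=5: ŷ = 22 + 1.7·5 = 30.5; e = 33.4 − 30.5 = 2.9
d=6: ŷ = 22 + 1.7·6 = 32.2; e = 31.8 − 32.2 = -0.4
d=7: ŷ = 22 + 1.7·7 = 33.9; e = 31.3 − 33.9 = -2.6
d=8: ŷ = 22 + 1.7·8 = 35.6; e = 34.7 − 35.6 = -0.9
d=9: ŷ = 22 + 1.7·9 = 37.3; e = 37 − 37.3 = -0.3
d=10: ŷ = 22 + 1.7·10 = 39; e = 40.8 − 39 = 1.8
Signs: − + − − − − +
Runs: −×1, +×1, −×4, +×1 → 4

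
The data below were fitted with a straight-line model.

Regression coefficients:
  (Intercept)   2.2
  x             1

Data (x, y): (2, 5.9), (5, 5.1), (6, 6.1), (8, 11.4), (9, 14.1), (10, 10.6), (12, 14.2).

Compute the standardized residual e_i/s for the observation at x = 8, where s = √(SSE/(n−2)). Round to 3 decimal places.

x=2: ŷ = 2.2 + 2 = 4.2; e = 5.9 − 4.2 = 1.7
x=5: ŷ = 2.2 + 5 = 7.2; e = 5.1 − 7.2 = -2.1
x=6: ŷ = 2.2 + 6 = 8.2; e = 6.1 − 8.2 = -2.1
x=8: ŷ = 2.2 + 8 = 10.2; e = 11.4 − 10.2 = 1.2
x=9: ŷ = 2.2 + 9 = 11.2; e = 14.1 − 11.2 = 2.9
x=10: ŷ = 2.2 + 10 = 12.2; e = 10.6 − 12.2 = -1.6
x=12: ŷ = 2.2 + 12 = 14.2; e = 14.2 − 14.2 = 0
SSE = 2.89 + 4.41 + 4.41 + 1.44 + 8.41 + 2.56 + 0 = 24.12
s = √(24.12/5) = 2.19636
e/s = 1.2 / 2.19636 = 0.546

0.546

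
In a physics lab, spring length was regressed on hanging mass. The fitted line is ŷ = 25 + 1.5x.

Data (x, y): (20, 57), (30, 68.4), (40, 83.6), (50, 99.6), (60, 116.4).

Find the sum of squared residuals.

SSE = 10.64

x=20: ŷ = 25 + 1.5·20 = 55; r = 57 − 55 = 2
x=30: ŷ = 25 + 1.5·30 = 70; r = 68.4 − 70 = -1.6
x=40: ŷ = 25 + 1.5·40 = 85; r = 83.6 − 85 = -1.4
x=50: ŷ = 25 + 1.5·50 = 100; r = 99.6 − 100 = -0.4
x=60: ŷ = 25 + 1.5·60 = 115; r = 116.4 − 115 = 1.4
SSE = 4 + 2.56 + 1.96 + 0.16 + 1.96 = 10.64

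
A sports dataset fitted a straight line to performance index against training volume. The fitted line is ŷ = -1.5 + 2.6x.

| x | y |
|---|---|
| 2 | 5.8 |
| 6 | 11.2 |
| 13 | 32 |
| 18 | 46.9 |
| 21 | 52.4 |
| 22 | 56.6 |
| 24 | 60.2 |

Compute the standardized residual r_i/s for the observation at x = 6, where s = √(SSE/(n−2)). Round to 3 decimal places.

-1.561

x=2: ŷ = -1.5 + 2.6·2 = 3.7; r = 5.8 − 3.7 = 2.1
x=6: ŷ = -1.5 + 2.6·6 = 14.1; r = 11.2 − 14.1 = -2.9
x=13: ŷ = -1.5 + 2.6·13 = 32.3; r = 32 − 32.3 = -0.3
x=18: ŷ = -1.5 + 2.6·18 = 45.3; r = 46.9 − 45.3 = 1.6
x=21: ŷ = -1.5 + 2.6·21 = 53.1; r = 52.4 − 53.1 = -0.7
x=22: ŷ = -1.5 + 2.6·22 = 55.7; r = 56.6 − 55.7 = 0.9
x=24: ŷ = -1.5 + 2.6·24 = 60.9; r = 60.2 − 60.9 = -0.7
SSE = 4.41 + 8.41 + 0.09 + 2.56 + 0.49 + 0.81 + 0.49 = 17.26
s = √(17.26/5) = 1.85796
r/s = -2.9 / 1.85796 = -1.561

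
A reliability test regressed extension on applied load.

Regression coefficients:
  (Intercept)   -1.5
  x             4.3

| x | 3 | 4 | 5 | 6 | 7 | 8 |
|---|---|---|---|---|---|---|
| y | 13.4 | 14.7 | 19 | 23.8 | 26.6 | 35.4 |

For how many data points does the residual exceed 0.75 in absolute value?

5

x=3: ŷ = -1.5 + 4.3·3 = 11.4; r = 13.4 − 11.4 = 2
x=4: ŷ = -1.5 + 4.3·4 = 15.7; r = 14.7 − 15.7 = -1
x=5: ŷ = -1.5 + 4.3·5 = 20; r = 19 − 20 = -1
x=6: ŷ = -1.5 + 4.3·6 = 24.3; r = 23.8 − 24.3 = -0.5
x=7: ŷ = -1.5 + 4.3·7 = 28.6; r = 26.6 − 28.6 = -2
x=8: ŷ = -1.5 + 4.3·8 = 32.9; r = 35.4 − 32.9 = 2.5
|r| > 0.75: x=3 (|r|=2), x=4 (|r|=1), x=5 (|r|=1), x=7 (|r|=2), x=8 (|r|=2.5) → 5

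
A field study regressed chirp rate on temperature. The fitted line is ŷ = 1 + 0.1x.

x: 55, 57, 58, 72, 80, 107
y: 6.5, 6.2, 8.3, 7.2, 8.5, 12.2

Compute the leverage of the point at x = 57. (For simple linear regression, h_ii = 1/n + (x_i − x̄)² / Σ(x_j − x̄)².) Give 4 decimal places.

x̄ = (55 + 57 + 58 + 72 + 80 + 107)/6 = 71.5
Σ(x − x̄)² = 272.25 + 210.25 + 182.25 + 0.25 + 72.25 + 1260.25 = 1997.5
h = 1/6 + (-14.5)²/1997.5 = 0.166667 + 0.105257 = 0.2719

h = 0.2719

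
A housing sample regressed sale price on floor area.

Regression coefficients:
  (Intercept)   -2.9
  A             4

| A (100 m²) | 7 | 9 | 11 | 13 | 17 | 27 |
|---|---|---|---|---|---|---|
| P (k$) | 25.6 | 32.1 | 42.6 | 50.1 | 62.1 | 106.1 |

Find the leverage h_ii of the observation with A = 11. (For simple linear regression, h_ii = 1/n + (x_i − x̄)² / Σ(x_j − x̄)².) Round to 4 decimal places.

Ā = (7 + 9 + 11 + 13 + 17 + 27)/6 = 14
Σ(A − Ā)² = 49 + 25 + 9 + 1 + 9 + 169 = 262
h = 1/6 + (-3)²/262 = 0.166667 + 0.0343511 = 0.2010

h = 0.2010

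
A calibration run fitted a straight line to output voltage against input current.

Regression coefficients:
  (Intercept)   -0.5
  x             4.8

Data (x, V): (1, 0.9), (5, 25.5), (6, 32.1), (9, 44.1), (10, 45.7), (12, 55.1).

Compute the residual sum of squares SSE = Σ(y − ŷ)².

SSE = 39.2

x=1: ŷ = -0.5 + 4.8·1 = 4.3; r = 0.9 − 4.3 = -3.4
x=5: ŷ = -0.5 + 4.8·5 = 23.5; r = 25.5 − 23.5 = 2
x=6: ŷ = -0.5 + 4.8·6 = 28.3; r = 32.1 − 28.3 = 3.8
x=9: ŷ = -0.5 + 4.8·9 = 42.7; r = 44.1 − 42.7 = 1.4
x=10: ŷ = -0.5 + 4.8·10 = 47.5; r = 45.7 − 47.5 = -1.8
x=12: ŷ = -0.5 + 4.8·12 = 57.1; r = 55.1 − 57.1 = -2
SSE = 11.56 + 4 + 14.44 + 1.96 + 3.24 + 4 = 39.2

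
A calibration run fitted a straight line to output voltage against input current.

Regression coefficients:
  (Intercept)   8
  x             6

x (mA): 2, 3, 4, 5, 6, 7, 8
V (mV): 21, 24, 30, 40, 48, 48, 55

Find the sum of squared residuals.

SSE = 34

x=2: V̂ = 8 + 6·2 = 20; r = 21 − 20 = 1
x=3: V̂ = 8 + 6·3 = 26; r = 24 − 26 = -2
x=4: V̂ = 8 + 6·4 = 32; r = 30 − 32 = -2
x=5: V̂ = 8 + 6·5 = 38; r = 40 − 38 = 2
x=6: V̂ = 8 + 6·6 = 44; r = 48 − 44 = 4
x=7: V̂ = 8 + 6·7 = 50; r = 48 − 50 = -2
x=8: V̂ = 8 + 6·8 = 56; r = 55 − 56 = -1
SSE = 1 + 4 + 4 + 4 + 16 + 4 + 1 = 34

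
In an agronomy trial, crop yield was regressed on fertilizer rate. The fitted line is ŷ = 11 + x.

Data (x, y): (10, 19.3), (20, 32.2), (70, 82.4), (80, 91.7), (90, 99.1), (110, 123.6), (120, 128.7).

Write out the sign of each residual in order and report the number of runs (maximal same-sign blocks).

x=10: ŷ = 11 + 10 = 21; e = 19.3 − 21 = -1.7
x=20: ŷ = 11 + 20 = 31; e = 32.2 − 31 = 1.2
x=70: ŷ = 11 + 70 = 81; e = 82.4 − 81 = 1.4
x=80: ŷ = 11 + 80 = 91; e = 91.7 − 91 = 0.7
x=90: ŷ = 11 + 90 = 101; e = 99.1 − 101 = -1.9
x=110: ŷ = 11 + 110 = 121; e = 123.6 − 121 = 2.6
x=120: ŷ = 11 + 120 = 131; e = 128.7 − 131 = -2.3
Signs: − + + + − + −
Runs: −×1, +×3, −×1, +×1, −×1 → 5

5 runs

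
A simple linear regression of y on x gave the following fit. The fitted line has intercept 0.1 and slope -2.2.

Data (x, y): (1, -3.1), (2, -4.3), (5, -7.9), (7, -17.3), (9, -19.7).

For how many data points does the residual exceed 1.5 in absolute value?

2

x=1: ŷ = 0.1 − 2.2·1 = -2.1; r = -3.1 − (-2.1) = -1
x=2: ŷ = 0.1 − 2.2·2 = -4.3; r = -4.3 − (-4.3) = 0
x=5: ŷ = 0.1 − 2.2·5 = -10.9; r = -7.9 − (-10.9) = 3
x=7: ŷ = 0.1 − 2.2·7 = -15.3; r = -17.3 − (-15.3) = -2
x=9: ŷ = 0.1 − 2.2·9 = -19.7; r = -19.7 − (-19.7) = 0
|r| > 1.5: x=5 (|r|=3), x=7 (|r|=2) → 2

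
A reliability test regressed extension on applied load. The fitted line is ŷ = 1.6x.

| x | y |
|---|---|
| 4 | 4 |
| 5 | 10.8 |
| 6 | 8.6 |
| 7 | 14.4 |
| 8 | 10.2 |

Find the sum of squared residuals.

x=4: ŷ = 1.6·4 = 6.4; r = 4 − 6.4 = -2.4
x=5: ŷ = 1.6·5 = 8; r = 10.8 − 8 = 2.8
x=6: ŷ = 1.6·6 = 9.6; r = 8.6 − 9.6 = -1
x=7: ŷ = 1.6·7 = 11.2; r = 14.4 − 11.2 = 3.2
x=8: ŷ = 1.6·8 = 12.8; r = 10.2 − 12.8 = -2.6
SSE = 5.76 + 7.84 + 1 + 10.24 + 6.76 = 31.6

SSE = 31.6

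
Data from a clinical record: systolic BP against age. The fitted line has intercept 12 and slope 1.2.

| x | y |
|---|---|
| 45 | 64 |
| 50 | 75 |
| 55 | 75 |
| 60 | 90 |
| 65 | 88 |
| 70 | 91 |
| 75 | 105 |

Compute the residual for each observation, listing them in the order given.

x=45: ŷ = 12 + 1.2·45 = 66; e = 64 − 66 = -2
x=50: ŷ = 12 + 1.2·50 = 72; e = 75 − 72 = 3
x=55: ŷ = 12 + 1.2·55 = 78; e = 75 − 78 = -3
x=60: ŷ = 12 + 1.2·60 = 84; e = 90 − 84 = 6
x=65: ŷ = 12 + 1.2·65 = 90; e = 88 − 90 = -2
x=70: ŷ = 12 + 1.2·70 = 96; e = 91 − 96 = -5
x=75: ŷ = 12 + 1.2·75 = 102; e = 105 − 102 = 3

-2, 3, -3, 6, -2, -5, 3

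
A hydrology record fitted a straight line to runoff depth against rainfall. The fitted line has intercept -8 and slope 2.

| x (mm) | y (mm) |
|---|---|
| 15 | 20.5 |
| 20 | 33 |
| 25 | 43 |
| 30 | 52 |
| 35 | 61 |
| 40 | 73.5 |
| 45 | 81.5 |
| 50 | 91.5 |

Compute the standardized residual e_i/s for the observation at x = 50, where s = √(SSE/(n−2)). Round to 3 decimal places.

-0.433

x=15: ŷ = -8 + 2·15 = 22; e = 20.5 − 22 = -1.5
x=20: ŷ = -8 + 2·20 = 32; e = 33 − 32 = 1
x=25: ŷ = -8 + 2·25 = 42; e = 43 − 42 = 1
x=30: ŷ = -8 + 2·30 = 52; e = 52 − 52 = 0
x=35: ŷ = -8 + 2·35 = 62; e = 61 − 62 = -1
x=40: ŷ = -8 + 2·40 = 72; e = 73.5 − 72 = 1.5
x=45: ŷ = -8 + 2·45 = 82; e = 81.5 − 82 = -0.5
x=50: ŷ = -8 + 2·50 = 92; e = 91.5 − 92 = -0.5
SSE = 2.25 + 1 + 1 + 0 + 1 + 2.25 + 0.25 + 0.25 = 8
s = √(8/6) = 1.1547
e/s = -0.5 / 1.1547 = -0.433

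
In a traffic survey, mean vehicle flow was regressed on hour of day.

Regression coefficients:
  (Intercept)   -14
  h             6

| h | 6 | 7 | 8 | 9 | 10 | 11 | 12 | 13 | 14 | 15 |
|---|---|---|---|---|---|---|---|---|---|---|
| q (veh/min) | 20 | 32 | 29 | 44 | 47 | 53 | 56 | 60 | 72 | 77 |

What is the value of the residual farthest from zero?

r = -5

h=6: q̂ = -14 + 6·6 = 22; r = 20 − 22 = -2
h=7: q̂ = -14 + 6·7 = 28; r = 32 − 28 = 4
h=8: q̂ = -14 + 6·8 = 34; r = 29 − 34 = -5
h=9: q̂ = -14 + 6·9 = 40; r = 44 − 40 = 4
h=10: q̂ = -14 + 6·10 = 46; r = 47 − 46 = 1
h=11: q̂ = -14 + 6·11 = 52; r = 53 − 52 = 1
h=12: q̂ = -14 + 6·12 = 58; r = 56 − 58 = -2
h=13: q̂ = -14 + 6·13 = 64; r = 60 − 64 = -4
h=14: q̂ = -14 + 6·14 = 70; r = 72 − 70 = 2
h=15: q̂ = -14 + 6·15 = 76; r = 77 − 76 = 1
Largest |r| is 5 at h = 8, residual -5.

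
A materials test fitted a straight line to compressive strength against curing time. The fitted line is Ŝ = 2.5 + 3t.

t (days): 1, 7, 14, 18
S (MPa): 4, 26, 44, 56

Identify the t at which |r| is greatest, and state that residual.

t=1: Ŝ = 2.5 + 3·1 = 5.5; r = 4 − 5.5 = -1.5
t=7: Ŝ = 2.5 + 3·7 = 23.5; r = 26 − 23.5 = 2.5
t=14: Ŝ = 2.5 + 3·14 = 44.5; r = 44 − 44.5 = -0.5
t=18: Ŝ = 2.5 + 3·18 = 56.5; r = 56 − 56.5 = -0.5
Largest |r| is 2.5 at t = 7, residual 2.5.

t = 7, r = 2.5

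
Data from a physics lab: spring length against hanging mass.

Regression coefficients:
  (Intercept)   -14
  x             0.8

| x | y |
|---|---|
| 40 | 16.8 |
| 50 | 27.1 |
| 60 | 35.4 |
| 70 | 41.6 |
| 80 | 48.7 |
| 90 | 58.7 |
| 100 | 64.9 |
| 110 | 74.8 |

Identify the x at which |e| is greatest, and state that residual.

x=40: ŷ = -14 + 0.8·40 = 18; e = 16.8 − 18 = -1.2
x=50: ŷ = -14 + 0.8·50 = 26; e = 27.1 − 26 = 1.1
x=60: ŷ = -14 + 0.8·60 = 34; e = 35.4 − 34 = 1.4
x=70: ŷ = -14 + 0.8·70 = 42; e = 41.6 − 42 = -0.4
x=80: ŷ = -14 + 0.8·80 = 50; e = 48.7 − 50 = -1.3
x=90: ŷ = -14 + 0.8·90 = 58; e = 58.7 − 58 = 0.7
x=100: ŷ = -14 + 0.8·100 = 66; e = 64.9 − 66 = -1.1
x=110: ŷ = -14 + 0.8·110 = 74; e = 74.8 − 74 = 0.8
Largest |e| is 1.4 at x = 60, residual 1.4.

x = 60, e = 1.4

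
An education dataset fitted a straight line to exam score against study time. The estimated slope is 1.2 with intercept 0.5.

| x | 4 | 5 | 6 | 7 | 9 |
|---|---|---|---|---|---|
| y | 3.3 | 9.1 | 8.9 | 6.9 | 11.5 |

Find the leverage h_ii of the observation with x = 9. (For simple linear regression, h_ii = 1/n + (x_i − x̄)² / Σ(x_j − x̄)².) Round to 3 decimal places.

x̄ = (4 + 5 + 6 + 7 + 9)/5 = 6.2
Σ(x − x̄)² = 4.84 + 1.44 + 0.04 + 0.64 + 7.84 = 14.8
h = 1/5 + (2.8)²/14.8 = 0.2 + 0.52973 = 0.730

h = 0.730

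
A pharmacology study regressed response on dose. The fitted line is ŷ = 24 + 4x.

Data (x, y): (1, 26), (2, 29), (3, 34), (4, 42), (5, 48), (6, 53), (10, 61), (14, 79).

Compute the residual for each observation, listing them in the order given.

x=1: ŷ = 24 + 4·1 = 28; e = 26 − 28 = -2
x=2: ŷ = 24 + 4·2 = 32; e = 29 − 32 = -3
x=3: ŷ = 24 + 4·3 = 36; e = 34 − 36 = -2
x=4: ŷ = 24 + 4·4 = 40; e = 42 − 40 = 2
x=5: ŷ = 24 + 4·5 = 44; e = 48 − 44 = 4
x=6: ŷ = 24 + 4·6 = 48; e = 53 − 48 = 5
x=10: ŷ = 24 + 4·10 = 64; e = 61 − 64 = -3
x=14: ŷ = 24 + 4·14 = 80; e = 79 − 80 = -1

-2, -3, -2, 2, 4, 5, -3, -1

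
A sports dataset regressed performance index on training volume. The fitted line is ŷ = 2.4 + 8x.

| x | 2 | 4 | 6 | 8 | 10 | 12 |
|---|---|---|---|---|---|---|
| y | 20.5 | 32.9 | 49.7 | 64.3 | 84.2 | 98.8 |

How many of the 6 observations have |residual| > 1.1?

x=2: ŷ = 2.4 + 8·2 = 18.4; e = 20.5 − 18.4 = 2.1
x=4: ŷ = 2.4 + 8·4 = 34.4; e = 32.9 − 34.4 = -1.5
x=6: ŷ = 2.4 + 8·6 = 50.4; e = 49.7 − 50.4 = -0.7
x=8: ŷ = 2.4 + 8·8 = 66.4; e = 64.3 − 66.4 = -2.1
x=10: ŷ = 2.4 + 8·10 = 82.4; e = 84.2 − 82.4 = 1.8
x=12: ŷ = 2.4 + 8·12 = 98.4; e = 98.8 − 98.4 = 0.4
|e| > 1.1: x=2 (|e|=2.1), x=4 (|e|=1.5), x=8 (|e|=2.1), x=10 (|e|=1.8) → 4

4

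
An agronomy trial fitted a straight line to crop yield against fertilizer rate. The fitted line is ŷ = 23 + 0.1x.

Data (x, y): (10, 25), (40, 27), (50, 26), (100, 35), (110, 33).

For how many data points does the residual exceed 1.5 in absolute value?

x=10: ŷ = 23 + 0.1·10 = 24; e = 25 − 24 = 1
x=40: ŷ = 23 + 0.1·40 = 27; e = 27 − 27 = 0
x=50: ŷ = 23 + 0.1·50 = 28; e = 26 − 28 = -2
x=100: ŷ = 23 + 0.1·100 = 33; e = 35 − 33 = 2
x=110: ŷ = 23 + 0.1·110 = 34; e = 33 − 34 = -1
|e| > 1.5: x=50 (|e|=2), x=100 (|e|=2) → 2

2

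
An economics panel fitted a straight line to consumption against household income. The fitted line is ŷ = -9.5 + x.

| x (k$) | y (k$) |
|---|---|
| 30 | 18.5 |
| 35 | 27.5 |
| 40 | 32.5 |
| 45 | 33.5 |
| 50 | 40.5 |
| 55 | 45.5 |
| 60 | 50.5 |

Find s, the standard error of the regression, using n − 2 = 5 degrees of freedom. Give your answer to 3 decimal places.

s = 1.789

x=30: ŷ = -9.5 + 30 = 20.5; r = 18.5 − 20.5 = -2
x=35: ŷ = -9.5 + 35 = 25.5; r = 27.5 − 25.5 = 2
x=40: ŷ = -9.5 + 40 = 30.5; r = 32.5 − 30.5 = 2
x=45: ŷ = -9.5 + 45 = 35.5; r = 33.5 − 35.5 = -2
x=50: ŷ = -9.5 + 50 = 40.5; r = 40.5 − 40.5 = 0
x=55: ŷ = -9.5 + 55 = 45.5; r = 45.5 − 45.5 = 0
x=60: ŷ = -9.5 + 60 = 50.5; r = 50.5 − 50.5 = 0
SSE = 4 + 4 + 4 + 4 + 0 + 0 + 0 = 16
s = √(16/5) = √3.2 ≈ 1.789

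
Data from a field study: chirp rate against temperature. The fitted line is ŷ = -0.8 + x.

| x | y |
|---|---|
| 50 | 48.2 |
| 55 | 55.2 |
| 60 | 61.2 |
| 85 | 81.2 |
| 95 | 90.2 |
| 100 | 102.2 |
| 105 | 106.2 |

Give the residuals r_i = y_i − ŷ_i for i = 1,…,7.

-1, 1, 2, -3, -4, 3, 2

x=50: ŷ = -0.8 + 50 = 49.2; r = 48.2 − 49.2 = -1
x=55: ŷ = -0.8 + 55 = 54.2; r = 55.2 − 54.2 = 1
x=60: ŷ = -0.8 + 60 = 59.2; r = 61.2 − 59.2 = 2
x=85: ŷ = -0.8 + 85 = 84.2; r = 81.2 − 84.2 = -3
x=95: ŷ = -0.8 + 95 = 94.2; r = 90.2 − 94.2 = -4
x=100: ŷ = -0.8 + 100 = 99.2; r = 102.2 − 99.2 = 3
x=105: ŷ = -0.8 + 105 = 104.2; r = 106.2 − 104.2 = 2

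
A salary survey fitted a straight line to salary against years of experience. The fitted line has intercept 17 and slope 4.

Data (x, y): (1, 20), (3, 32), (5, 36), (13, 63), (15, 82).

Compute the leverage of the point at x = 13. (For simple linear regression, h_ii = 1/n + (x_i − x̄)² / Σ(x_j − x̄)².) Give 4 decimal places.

x̄ = (1 + 3 + 5 + 13 + 15)/5 = 7.4
Σ(x − x̄)² = 40.96 + 19.36 + 5.76 + 31.36 + 57.76 = 155.2
h = 1/5 + (5.6)²/155.2 = 0.2 + 0.202062 = 0.4021

h = 0.4021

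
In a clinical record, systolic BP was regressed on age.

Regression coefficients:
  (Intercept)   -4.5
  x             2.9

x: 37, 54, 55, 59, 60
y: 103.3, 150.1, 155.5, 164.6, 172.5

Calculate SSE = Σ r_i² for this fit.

x=37: ŷ = -4.5 + 2.9·37 = 102.8; r = 103.3 − 102.8 = 0.5
x=54: ŷ = -4.5 + 2.9·54 = 152.1; r = 150.1 − 152.1 = -2
x=55: ŷ = -4.5 + 2.9·55 = 155; r = 155.5 − 155 = 0.5
x=59: ŷ = -4.5 + 2.9·59 = 166.6; r = 164.6 − 166.6 = -2
x=60: ŷ = -4.5 + 2.9·60 = 169.5; r = 172.5 − 169.5 = 3
SSE = 0.25 + 4 + 0.25 + 4 + 9 = 17.5

SSE = 17.5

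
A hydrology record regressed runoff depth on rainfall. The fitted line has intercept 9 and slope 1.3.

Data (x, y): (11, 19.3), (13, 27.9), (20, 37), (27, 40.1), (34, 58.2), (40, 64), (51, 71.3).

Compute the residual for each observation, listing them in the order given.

x=11: ŷ = 9 + 1.3·11 = 23.3; e = 19.3 − 23.3 = -4
x=13: ŷ = 9 + 1.3·13 = 25.9; e = 27.9 − 25.9 = 2
x=20: ŷ = 9 + 1.3·20 = 35; e = 37 − 35 = 2
x=27: ŷ = 9 + 1.3·27 = 44.1; e = 40.1 − 44.1 = -4
x=34: ŷ = 9 + 1.3·34 = 53.2; e = 58.2 − 53.2 = 5
x=40: ŷ = 9 + 1.3·40 = 61; e = 64 − 61 = 3
x=51: ŷ = 9 + 1.3·51 = 75.3; e = 71.3 − 75.3 = -4

-4, 2, 2, -4, 5, 3, -4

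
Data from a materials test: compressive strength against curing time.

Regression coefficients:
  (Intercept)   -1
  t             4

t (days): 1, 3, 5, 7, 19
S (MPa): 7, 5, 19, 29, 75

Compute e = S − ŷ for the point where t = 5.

e = 0

ŷ = -1 + 4·5 = 19
e = 19 − 19 = 0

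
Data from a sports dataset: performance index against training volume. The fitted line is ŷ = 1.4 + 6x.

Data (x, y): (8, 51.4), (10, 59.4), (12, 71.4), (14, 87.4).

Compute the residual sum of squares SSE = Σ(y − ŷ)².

SSE = 16

x=8: ŷ = 1.4 + 6·8 = 49.4; r = 51.4 − 49.4 = 2
x=10: ŷ = 1.4 + 6·10 = 61.4; r = 59.4 − 61.4 = -2
x=12: ŷ = 1.4 + 6·12 = 73.4; r = 71.4 − 73.4 = -2
x=14: ŷ = 1.4 + 6·14 = 85.4; r = 87.4 − 85.4 = 2
SSE = 4 + 4 + 4 + 4 = 16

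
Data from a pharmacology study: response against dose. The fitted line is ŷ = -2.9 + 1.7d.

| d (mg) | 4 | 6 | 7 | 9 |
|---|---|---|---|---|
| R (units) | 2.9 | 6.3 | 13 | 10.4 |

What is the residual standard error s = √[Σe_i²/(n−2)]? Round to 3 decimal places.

d=4: ŷ = -2.9 + 1.7·4 = 3.9; e = 2.9 − 3.9 = -1
d=6: ŷ = -2.9 + 1.7·6 = 7.3; e = 6.3 − 7.3 = -1
d=7: ŷ = -2.9 + 1.7·7 = 9; e = 13 − 9 = 4
d=9: ŷ = -2.9 + 1.7·9 = 12.4; e = 10.4 − 12.4 = -2
SSE = 1 + 1 + 16 + 4 = 22
s = √(22/2) = √11 ≈ 3.317

s = 3.317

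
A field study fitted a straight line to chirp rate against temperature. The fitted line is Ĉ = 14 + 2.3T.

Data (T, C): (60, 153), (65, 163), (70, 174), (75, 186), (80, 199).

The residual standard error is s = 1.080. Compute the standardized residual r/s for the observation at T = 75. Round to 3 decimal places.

Ĉ = 14 + 2.3·75 = 186.5
r = 186 − 186.5 = -0.5
r/s = -0.5 / 1.080 = -0.463

-0.463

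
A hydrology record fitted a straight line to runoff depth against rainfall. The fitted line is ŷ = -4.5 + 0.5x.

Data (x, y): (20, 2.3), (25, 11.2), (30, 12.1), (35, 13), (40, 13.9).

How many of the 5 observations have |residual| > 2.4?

2

x=20: ŷ = -4.5 + 0.5·20 = 5.5; r = 2.3 − 5.5 = -3.2
x=25: ŷ = -4.5 + 0.5·25 = 8; r = 11.2 − 8 = 3.2
x=30: ŷ = -4.5 + 0.5·30 = 10.5; r = 12.1 − 10.5 = 1.6
x=35: ŷ = -4.5 + 0.5·35 = 13; r = 13 − 13 = 0
x=40: ŷ = -4.5 + 0.5·40 = 15.5; r = 13.9 − 15.5 = -1.6
|r| > 2.4: x=20 (|r|=3.2), x=25 (|r|=3.2) → 2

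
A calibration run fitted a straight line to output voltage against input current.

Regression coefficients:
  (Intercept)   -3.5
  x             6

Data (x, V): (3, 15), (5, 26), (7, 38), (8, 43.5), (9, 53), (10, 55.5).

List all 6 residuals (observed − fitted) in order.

0.5, -0.5, -0.5, -1, 2.5, -1

x=3: ŷ = -3.5 + 6·3 = 14.5; e = 15 − 14.5 = 0.5
x=5: ŷ = -3.5 + 6·5 = 26.5; e = 26 − 26.5 = -0.5
x=7: ŷ = -3.5 + 6·7 = 38.5; e = 38 − 38.5 = -0.5
x=8: ŷ = -3.5 + 6·8 = 44.5; e = 43.5 − 44.5 = -1
x=9: ŷ = -3.5 + 6·9 = 50.5; e = 53 − 50.5 = 2.5
x=10: ŷ = -3.5 + 6·10 = 56.5; e = 55.5 − 56.5 = -1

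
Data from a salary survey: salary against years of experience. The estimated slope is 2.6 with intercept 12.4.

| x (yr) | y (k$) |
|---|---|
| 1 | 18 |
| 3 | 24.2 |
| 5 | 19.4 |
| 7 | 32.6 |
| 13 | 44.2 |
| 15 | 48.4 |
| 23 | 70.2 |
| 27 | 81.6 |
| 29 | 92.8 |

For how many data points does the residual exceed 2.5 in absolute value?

x=1: ŷ = 12.4 + 2.6·1 = 15; e = 18 − 15 = 3
x=3: ŷ = 12.4 + 2.6·3 = 20.2; e = 24.2 − 20.2 = 4
x=5: ŷ = 12.4 + 2.6·5 = 25.4; e = 19.4 − 25.4 = -6
x=7: ŷ = 12.4 + 2.6·7 = 30.6; e = 32.6 − 30.6 = 2
x=13: ŷ = 12.4 + 2.6·13 = 46.2; e = 44.2 − 46.2 = -2
x=15: ŷ = 12.4 + 2.6·15 = 51.4; e = 48.4 − 51.4 = -3
x=23: ŷ = 12.4 + 2.6·23 = 72.2; e = 70.2 − 72.2 = -2
x=27: ŷ = 12.4 + 2.6·27 = 82.6; e = 81.6 − 82.6 = -1
x=29: ŷ = 12.4 + 2.6·29 = 87.8; e = 92.8 − 87.8 = 5
|e| > 2.5: x=1 (|e|=3), x=3 (|e|=4), x=5 (|e|=6), x=15 (|e|=3), x=29 (|e|=5) → 5

5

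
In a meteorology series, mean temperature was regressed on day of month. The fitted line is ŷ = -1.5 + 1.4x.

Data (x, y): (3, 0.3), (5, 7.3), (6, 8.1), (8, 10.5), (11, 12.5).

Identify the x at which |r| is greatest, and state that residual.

x = 3, r = -2.4

x=3: ŷ = -1.5 + 1.4·3 = 2.7; r = 0.3 − 2.7 = -2.4
x=5: ŷ = -1.5 + 1.4·5 = 5.5; r = 7.3 − 5.5 = 1.8
x=6: ŷ = -1.5 + 1.4·6 = 6.9; r = 8.1 − 6.9 = 1.2
x=8: ŷ = -1.5 + 1.4·8 = 9.7; r = 10.5 − 9.7 = 0.8
x=11: ŷ = -1.5 + 1.4·11 = 13.9; r = 12.5 − 13.9 = -1.4
Largest |r| is 2.4 at x = 3, residual -2.4.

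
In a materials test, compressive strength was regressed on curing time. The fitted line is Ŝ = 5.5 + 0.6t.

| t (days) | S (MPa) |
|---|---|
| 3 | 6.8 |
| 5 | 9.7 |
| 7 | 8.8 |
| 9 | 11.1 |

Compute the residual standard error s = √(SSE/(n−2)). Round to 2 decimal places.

t=3: Ŝ = 5.5 + 0.6·3 = 7.3; e = 6.8 − 7.3 = -0.5
t=5: Ŝ = 5.5 + 0.6·5 = 8.5; e = 9.7 − 8.5 = 1.2
t=7: Ŝ = 5.5 + 0.6·7 = 9.7; e = 8.8 − 9.7 = -0.9
t=9: Ŝ = 5.5 + 0.6·9 = 10.9; e = 11.1 − 10.9 = 0.2
SSE = 0.25 + 1.44 + 0.81 + 0.04 = 2.54
s = √(2.54/2) = √1.27 ≈ 1.13

s = 1.13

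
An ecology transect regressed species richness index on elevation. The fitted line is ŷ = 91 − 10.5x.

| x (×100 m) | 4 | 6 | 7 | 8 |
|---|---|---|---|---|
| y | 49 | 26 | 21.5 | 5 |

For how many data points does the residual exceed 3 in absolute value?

1

x=4: ŷ = 91 − 10.5·4 = 49; e = 49 − 49 = 0
x=6: ŷ = 91 − 10.5·6 = 28; e = 26 − 28 = -2
x=7: ŷ = 91 − 10.5·7 = 17.5; e = 21.5 − 17.5 = 4
x=8: ŷ = 91 − 10.5·8 = 7; e = 5 − 7 = -2
|e| > 3: x=7 (|e|=4) → 1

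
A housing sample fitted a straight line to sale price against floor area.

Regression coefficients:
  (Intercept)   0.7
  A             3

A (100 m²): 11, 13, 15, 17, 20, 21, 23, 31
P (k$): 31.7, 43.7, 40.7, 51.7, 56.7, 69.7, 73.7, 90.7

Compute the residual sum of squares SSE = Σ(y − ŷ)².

A=11: ŷ = 0.7 + 3·11 = 33.7; r = 31.7 − 33.7 = -2
A=13: ŷ = 0.7 + 3·13 = 39.7; r = 43.7 − 39.7 = 4
A=15: ŷ = 0.7 + 3·15 = 45.7; r = 40.7 − 45.7 = -5
A=17: ŷ = 0.7 + 3·17 = 51.7; r = 51.7 − 51.7 = 0
A=20: ŷ = 0.7 + 3·20 = 60.7; r = 56.7 − 60.7 = -4
A=21: ŷ = 0.7 + 3·21 = 63.7; r = 69.7 − 63.7 = 6
A=23: ŷ = 0.7 + 3·23 = 69.7; r = 73.7 − 69.7 = 4
A=31: ŷ = 0.7 + 3·31 = 93.7; r = 90.7 − 93.7 = -3
SSE = 4 + 16 + 25 + 0 + 16 + 36 + 16 + 9 = 122

SSE = 122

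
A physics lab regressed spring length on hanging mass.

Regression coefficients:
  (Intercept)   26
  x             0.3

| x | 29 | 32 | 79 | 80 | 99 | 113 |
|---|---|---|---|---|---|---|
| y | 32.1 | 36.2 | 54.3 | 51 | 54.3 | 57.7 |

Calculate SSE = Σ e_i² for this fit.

x=29: ŷ = 26 + 0.3·29 = 34.7; e = 32.1 − 34.7 = -2.6
x=32: ŷ = 26 + 0.3·32 = 35.6; e = 36.2 − 35.6 = 0.6
x=79: ŷ = 26 + 0.3·79 = 49.7; e = 54.3 − 49.7 = 4.6
x=80: ŷ = 26 + 0.3·80 = 50; e = 51 − 50 = 1
x=99: ŷ = 26 + 0.3·99 = 55.7; e = 54.3 − 55.7 = -1.4
x=113: ŷ = 26 + 0.3·113 = 59.9; e = 57.7 − 59.9 = -2.2
SSE = 6.76 + 0.36 + 21.16 + 1 + 1.96 + 4.84 = 36.08

SSE = 36.08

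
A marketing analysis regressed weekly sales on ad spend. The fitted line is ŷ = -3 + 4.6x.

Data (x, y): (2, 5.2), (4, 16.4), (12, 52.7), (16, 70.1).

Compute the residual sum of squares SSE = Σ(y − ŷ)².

x=2: ŷ = -3 + 4.6·2 = 6.2; e = 5.2 − 6.2 = -1
x=4: ŷ = -3 + 4.6·4 = 15.4; e = 16.4 − 15.4 = 1
x=12: ŷ = -3 + 4.6·12 = 52.2; e = 52.7 − 52.2 = 0.5
x=16: ŷ = -3 + 4.6·16 = 70.6; e = 70.1 − 70.6 = -0.5
SSE = 1 + 1 + 0.25 + 0.25 = 2.5

SSE = 2.5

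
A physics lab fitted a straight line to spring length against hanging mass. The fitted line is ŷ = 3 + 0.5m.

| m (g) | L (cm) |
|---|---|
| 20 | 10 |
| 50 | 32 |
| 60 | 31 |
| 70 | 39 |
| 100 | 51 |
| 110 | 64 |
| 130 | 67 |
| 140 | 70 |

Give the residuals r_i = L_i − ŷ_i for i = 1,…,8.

-3, 4, -2, 1, -2, 6, -1, -3

m=20: ŷ = 3 + 0.5·20 = 13; r = 10 − 13 = -3
m=50: ŷ = 3 + 0.5·50 = 28; r = 32 − 28 = 4
m=60: ŷ = 3 + 0.5·60 = 33; r = 31 − 33 = -2
m=70: ŷ = 3 + 0.5·70 = 38; r = 39 − 38 = 1
m=100: ŷ = 3 + 0.5·100 = 53; r = 51 − 53 = -2
m=110: ŷ = 3 + 0.5·110 = 58; r = 64 − 58 = 6
m=130: ŷ = 3 + 0.5·130 = 68; r = 67 − 68 = -1
m=140: ŷ = 3 + 0.5·140 = 73; r = 70 − 73 = -3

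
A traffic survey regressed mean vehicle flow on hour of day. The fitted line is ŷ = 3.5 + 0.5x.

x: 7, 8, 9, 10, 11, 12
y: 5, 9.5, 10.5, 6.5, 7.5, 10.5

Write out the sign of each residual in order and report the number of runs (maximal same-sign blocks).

4 runs

x=7: ŷ = 3.5 + 0.5·7 = 7; r = 5 − 7 = -2
x=8: ŷ = 3.5 + 0.5·8 = 7.5; r = 9.5 − 7.5 = 2
x=9: ŷ = 3.5 + 0.5·9 = 8; r = 10.5 − 8 = 2.5
x=10: ŷ = 3.5 + 0.5·10 = 8.5; r = 6.5 − 8.5 = -2
x=11: ŷ = 3.5 + 0.5·11 = 9; r = 7.5 − 9 = -1.5
x=12: ŷ = 3.5 + 0.5·12 = 9.5; r = 10.5 − 9.5 = 1
Signs: − + + − − +
Runs: −×1, +×2, −×2, +×1 → 4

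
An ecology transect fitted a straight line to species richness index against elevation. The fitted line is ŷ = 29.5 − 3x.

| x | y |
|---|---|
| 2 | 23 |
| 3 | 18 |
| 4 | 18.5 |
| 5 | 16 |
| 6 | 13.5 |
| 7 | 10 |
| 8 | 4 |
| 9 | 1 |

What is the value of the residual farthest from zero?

x=2: ŷ = 29.5 − 3·2 = 23.5; r = 23 − 23.5 = -0.5
x=3: ŷ = 29.5 − 3·3 = 20.5; r = 18 − 20.5 = -2.5
x=4: ŷ = 29.5 − 3·4 = 17.5; r = 18.5 − 17.5 = 1
x=5: ŷ = 29.5 − 3·5 = 14.5; r = 16 − 14.5 = 1.5
x=6: ŷ = 29.5 − 3·6 = 11.5; r = 13.5 − 11.5 = 2
x=7: ŷ = 29.5 − 3·7 = 8.5; r = 10 − 8.5 = 1.5
x=8: ŷ = 29.5 − 3·8 = 5.5; r = 4 − 5.5 = -1.5
x=9: ŷ = 29.5 − 3·9 = 2.5; r = 1 − 2.5 = -1.5
Largest |r| is 2.5 at x = 3, residual -2.5.

r = -2.5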